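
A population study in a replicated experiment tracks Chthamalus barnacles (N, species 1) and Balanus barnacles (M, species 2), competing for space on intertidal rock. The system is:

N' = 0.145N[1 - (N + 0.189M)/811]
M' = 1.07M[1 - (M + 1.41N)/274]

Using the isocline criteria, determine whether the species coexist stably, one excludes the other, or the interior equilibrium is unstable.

species 1 excludes species 2

Compare the nullcline intercepts: K1/α12 = 811/0.189 = 4290 > K2 = 274; K2/α21 = 274/1.41 = 194 < K1 = 811.
Since the inequalities point opposite ways, species 1 can invade but species 2 cannot.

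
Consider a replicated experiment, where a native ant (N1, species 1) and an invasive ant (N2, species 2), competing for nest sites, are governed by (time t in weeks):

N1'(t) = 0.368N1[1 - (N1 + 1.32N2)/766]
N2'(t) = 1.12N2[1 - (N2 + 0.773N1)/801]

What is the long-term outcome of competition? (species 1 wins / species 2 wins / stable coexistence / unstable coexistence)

Compare the nullcline intercepts: K1/α12 = 766/1.32 = 580 < K2 = 801; K2/α21 = 801/0.773 = 1040 > K1 = 766.
Since the inequalities point opposite ways, species 2 can invade but species 1 cannot.

species 2 excludes species 1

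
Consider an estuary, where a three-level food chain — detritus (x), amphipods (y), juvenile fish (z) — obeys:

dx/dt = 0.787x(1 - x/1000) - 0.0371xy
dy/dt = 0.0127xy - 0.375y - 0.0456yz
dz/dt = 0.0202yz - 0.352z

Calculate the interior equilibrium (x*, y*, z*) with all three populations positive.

From dz/dt = 0: 0.0202y* = 0.352, so y* = 17.4.
From dx/dt = 0: 0.787(1 - x*/1000) = 0.0371·17.4, giving x* = 1000·(1 - 0.821) = 179.
From dy/dt = 0: 0.0127·179 - 0.375 = 0.0456z*, so z* = 1.89/0.0456 = 41.5.

x* ≈ 179, y* ≈ 17.4, z* ≈ 41.5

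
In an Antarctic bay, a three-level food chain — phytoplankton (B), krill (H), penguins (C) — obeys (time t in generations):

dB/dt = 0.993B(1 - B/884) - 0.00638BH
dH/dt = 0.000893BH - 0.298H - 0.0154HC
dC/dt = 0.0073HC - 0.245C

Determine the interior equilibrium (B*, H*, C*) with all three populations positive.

From dC/dt = 0: 0.0073H* = 0.245, so H* = 33.6.
From dB/dt = 0: 0.993(1 - B*/884) = 0.00638·33.6, giving B* = 884·(1 - 0.216) = 693.
From dH/dt = 0: 0.000893·693 - 0.298 = 0.0154C*, so C* = 0.321/0.0154 = 20.9.

B* ≈ 693, H* ≈ 33.6, C* ≈ 20.9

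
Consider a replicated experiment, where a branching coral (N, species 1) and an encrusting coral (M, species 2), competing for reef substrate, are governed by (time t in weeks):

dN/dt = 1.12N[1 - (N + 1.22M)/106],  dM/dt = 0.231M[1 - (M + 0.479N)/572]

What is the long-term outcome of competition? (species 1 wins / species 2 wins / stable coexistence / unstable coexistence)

Compare the nullcline intercepts: K1/α12 = 106/1.22 = 86.9 < K2 = 572; K2/α21 = 572/0.479 = 1190 > K1 = 106.
Since the inequalities point opposite ways, species 2 can invade but species 1 cannot.

species 2 excludes species 1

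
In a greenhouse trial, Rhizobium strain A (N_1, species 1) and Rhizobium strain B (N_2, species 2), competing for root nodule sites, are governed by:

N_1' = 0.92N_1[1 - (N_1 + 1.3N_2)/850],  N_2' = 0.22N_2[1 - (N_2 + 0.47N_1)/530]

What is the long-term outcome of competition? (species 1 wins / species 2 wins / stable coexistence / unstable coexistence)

stable coexistence

Compare the nullcline intercepts: K1/α12 = 850/1.3 = 654 > K2 = 530; K2/α21 = 530/0.47 = 1130 > K1 = 850.
Since both inequalities hold, each species can invade when rare, so the interior equilibrium is stable.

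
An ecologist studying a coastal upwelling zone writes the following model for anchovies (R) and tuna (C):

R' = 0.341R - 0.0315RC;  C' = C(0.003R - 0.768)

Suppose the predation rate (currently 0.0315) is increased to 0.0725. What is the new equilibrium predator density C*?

C* ≈ 4.7

At the interior fixed point, setting dR/dt = 0 with R > 0 fixes C* = (prey growth rate)/(RC coefficient) — independent of the other coefficients.
With the change, C* = 0.341/0.0725 = 4.7; it falls from 10.8.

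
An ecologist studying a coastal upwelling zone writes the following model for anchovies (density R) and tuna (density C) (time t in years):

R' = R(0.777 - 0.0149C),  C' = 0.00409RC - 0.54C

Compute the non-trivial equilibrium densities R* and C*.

Set dC/dt = 0 with C > 0: 0.00409R - 0.54 = 0, so R* = 0.54/0.00409 = 132.
Set dR/dt = 0 with R > 0: 0.777 - 0.0149C = 0, so C* = 0.777/0.0149 = 52.1.

R* ≈ 132, C* ≈ 52.1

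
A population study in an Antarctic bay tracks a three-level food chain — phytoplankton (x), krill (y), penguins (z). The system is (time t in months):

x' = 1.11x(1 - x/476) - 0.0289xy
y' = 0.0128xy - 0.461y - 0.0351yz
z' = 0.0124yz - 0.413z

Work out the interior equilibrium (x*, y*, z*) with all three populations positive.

From dz/dt = 0: 0.0124y* = 0.413, so y* = 33.3.
From dx/dt = 0: 1.11(1 - x*/476) = 0.0289·33.3, giving x* = 476·(1 - 0.867) = 63.2.
From dy/dt = 0: 0.0128·63.2 - 0.461 = 0.0351z*, so z* = 0.348/0.0351 = 9.92.

x* ≈ 63.2, y* ≈ 33.3, z* ≈ 9.92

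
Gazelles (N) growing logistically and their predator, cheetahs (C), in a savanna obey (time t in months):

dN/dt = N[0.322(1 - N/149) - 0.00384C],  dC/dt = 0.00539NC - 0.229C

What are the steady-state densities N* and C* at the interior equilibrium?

From dC/dt = 0 with C > 0: 0.00539N* = 0.229, so N* = 42.5.
Substitute into dN/dt = 0: 0.322(1 - 42.5/149) = 0.00384C*.
The bracket is 0.715, giving C* = 0.23/0.00384 = 59.9.

N* ≈ 42.5, C* ≈ 59.9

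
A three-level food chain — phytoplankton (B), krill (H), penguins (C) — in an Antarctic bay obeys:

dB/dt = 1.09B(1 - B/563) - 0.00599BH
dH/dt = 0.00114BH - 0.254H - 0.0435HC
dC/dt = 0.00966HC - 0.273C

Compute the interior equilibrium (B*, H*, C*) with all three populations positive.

From dC/dt = 0: 0.00966H* = 0.273, so H* = 28.3.
From dB/dt = 0: 1.09(1 - B*/563) = 0.00599·28.3, giving B* = 563·(1 - 0.155) = 476.
From dH/dt = 0: 0.00114·476 - 0.254 = 0.0435C*, so C* = 0.288/0.0435 = 6.62.

B* ≈ 476, H* ≈ 28.3, C* ≈ 6.62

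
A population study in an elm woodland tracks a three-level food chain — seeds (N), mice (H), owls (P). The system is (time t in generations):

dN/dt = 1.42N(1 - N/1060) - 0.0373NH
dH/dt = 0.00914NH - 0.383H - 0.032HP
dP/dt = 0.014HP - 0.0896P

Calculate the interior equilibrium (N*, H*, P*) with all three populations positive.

From dP/dt = 0: 0.014H* = 0.0896, so H* = 6.4.
From dN/dt = 0: 1.42(1 - N*/1060) = 0.0373·6.4, giving N* = 1060·(1 - 0.168) = 882.
From dH/dt = 0: 0.00914·882 - 0.383 = 0.032P*, so P* = 7.68/0.032 = 240.

N* ≈ 882, H* ≈ 6.4, P* ≈ 240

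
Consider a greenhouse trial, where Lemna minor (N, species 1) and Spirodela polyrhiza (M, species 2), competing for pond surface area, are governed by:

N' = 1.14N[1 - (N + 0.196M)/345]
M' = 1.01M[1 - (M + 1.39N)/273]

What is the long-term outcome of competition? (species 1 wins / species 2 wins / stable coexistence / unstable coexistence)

species 1 excludes species 2

Compare the nullcline intercepts: K1/α12 = 345/0.196 = 1760 > K2 = 273; K2/α21 = 273/1.39 = 196 < K1 = 345.
Since the inequalities point opposite ways, species 1 can invade but species 2 cannot.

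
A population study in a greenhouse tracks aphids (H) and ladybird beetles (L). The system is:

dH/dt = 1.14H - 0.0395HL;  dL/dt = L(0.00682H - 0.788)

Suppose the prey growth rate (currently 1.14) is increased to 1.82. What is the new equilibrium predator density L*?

At the interior fixed point, setting dH/dt = 0 with H > 0 fixes L* = (prey growth rate)/(HL coefficient) — independent of the other coefficients.
With the change, L* = 1.82/0.0395 = 46.1; it rises from 28.9.

L* ≈ 46.1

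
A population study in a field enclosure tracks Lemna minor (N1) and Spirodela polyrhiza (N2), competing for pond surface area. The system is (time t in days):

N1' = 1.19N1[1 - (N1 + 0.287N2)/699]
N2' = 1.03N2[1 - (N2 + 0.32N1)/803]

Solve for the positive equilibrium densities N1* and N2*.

Setting both brackets to zero gives the nullclines N1 + 0.287N2 = 699 and 0.32N1 + N2 = 803.
Substituting N2 = 803 - 0.32N1 into the first: N1(1 - 0.287·0.32) = 699 - 0.287·803.
So N1* = 469/0.908 = 516, and then N2* = 803 - 0.32·516 = 638.

N1* ≈ 516, N2* ≈ 638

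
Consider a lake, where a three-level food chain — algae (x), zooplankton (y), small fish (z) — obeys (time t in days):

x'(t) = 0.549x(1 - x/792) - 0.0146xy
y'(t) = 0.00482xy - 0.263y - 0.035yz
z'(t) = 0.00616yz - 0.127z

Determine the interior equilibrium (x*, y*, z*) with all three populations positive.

From dz/dt = 0: 0.00616y* = 0.127, so y* = 20.6.
From dx/dt = 0: 0.549(1 - x*/792) = 0.0146·20.6, giving x* = 792·(1 - 0.548) = 358.
From dy/dt = 0: 0.00482·358 - 0.263 = 0.035z*, so z* = 1.46/0.035 = 41.8.

x* ≈ 358, y* ≈ 20.6, z* ≈ 41.8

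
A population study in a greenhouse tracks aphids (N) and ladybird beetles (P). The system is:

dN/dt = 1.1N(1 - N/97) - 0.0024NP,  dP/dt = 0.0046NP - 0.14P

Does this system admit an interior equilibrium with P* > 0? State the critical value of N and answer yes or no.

The predator equation gives dP/dt > 0 only when N > 0.14/0.0046 = 30.4.
Without the predator, N → K = 97. Since 97 > 30.4, the predator can invade and persist.

Threshold N = 30.4; K > 30.4, so yes, the predator persists.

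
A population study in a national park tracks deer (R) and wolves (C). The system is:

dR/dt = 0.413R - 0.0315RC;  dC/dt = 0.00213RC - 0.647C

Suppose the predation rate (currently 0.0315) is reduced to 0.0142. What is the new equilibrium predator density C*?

At the interior fixed point, setting dR/dt = 0 with R > 0 fixes C* = (prey growth rate)/(RC coefficient) — independent of the other coefficients.
With the change, C* = 0.413/0.0142 = 29.1; it rises from 13.1.

C* ≈ 29.1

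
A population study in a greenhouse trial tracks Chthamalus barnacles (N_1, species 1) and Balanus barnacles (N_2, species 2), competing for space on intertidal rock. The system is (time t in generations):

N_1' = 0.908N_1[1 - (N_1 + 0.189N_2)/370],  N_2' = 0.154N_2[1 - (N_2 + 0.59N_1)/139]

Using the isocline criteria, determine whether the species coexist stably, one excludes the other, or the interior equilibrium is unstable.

Compare the nullcline intercepts: K1/α12 = 370/0.189 = 1960 > K2 = 139; K2/α21 = 139/0.59 = 236 < K1 = 370.
Since the inequalities point opposite ways, species 1 can invade but species 2 cannot.

species 1 excludes species 2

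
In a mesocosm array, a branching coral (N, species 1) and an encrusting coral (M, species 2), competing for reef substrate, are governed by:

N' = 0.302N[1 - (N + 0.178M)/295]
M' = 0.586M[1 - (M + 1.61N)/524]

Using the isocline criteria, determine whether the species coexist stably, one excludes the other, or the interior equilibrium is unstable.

stable coexistence

Compare the nullcline intercepts: K1/α12 = 295/0.178 = 1660 > K2 = 524; K2/α21 = 524/1.61 = 325 > K1 = 295.
Since both inequalities hold, each species can invade when rare, so the interior equilibrium is stable.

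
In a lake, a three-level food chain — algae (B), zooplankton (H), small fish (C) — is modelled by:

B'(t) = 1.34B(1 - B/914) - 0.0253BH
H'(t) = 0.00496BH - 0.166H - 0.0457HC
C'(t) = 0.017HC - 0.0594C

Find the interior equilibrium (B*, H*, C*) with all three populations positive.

From dC/dt = 0: 0.017H* = 0.0594, so H* = 3.49.
From dB/dt = 0: 1.34(1 - B*/914) = 0.0253·3.49, giving B* = 914·(1 - 0.066) = 854.
From dH/dt = 0: 0.00496·854 - 0.166 = 0.0457C*, so C* = 4.07/0.0457 = 89.

B* ≈ 854, H* ≈ 3.49, C* ≈ 89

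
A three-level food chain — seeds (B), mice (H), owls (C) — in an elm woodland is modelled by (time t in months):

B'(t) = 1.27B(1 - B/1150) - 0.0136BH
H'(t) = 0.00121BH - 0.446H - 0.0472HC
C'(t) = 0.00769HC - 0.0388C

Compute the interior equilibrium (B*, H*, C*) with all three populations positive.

From dC/dt = 0: 0.00769H* = 0.0388, so H* = 5.05.
From dB/dt = 0: 1.27(1 - B*/1150) = 0.0136·5.05, giving B* = 1150·(1 - 0.054) = 1090.
From dH/dt = 0: 0.00121·1090 - 0.446 = 0.0472C*, so C* = 0.87/0.0472 = 18.4.

B* ≈ 1090, H* ≈ 5.05, C* ≈ 18.4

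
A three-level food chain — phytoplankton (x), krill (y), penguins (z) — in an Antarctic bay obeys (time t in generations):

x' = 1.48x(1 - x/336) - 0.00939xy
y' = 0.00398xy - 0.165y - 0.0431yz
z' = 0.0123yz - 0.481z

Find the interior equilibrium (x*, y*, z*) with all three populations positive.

From dz/dt = 0: 0.0123y* = 0.481, so y* = 39.1.
From dx/dt = 0: 1.48(1 - x*/336) = 0.00939·39.1, giving x* = 336·(1 - 0.248) = 253.
From dy/dt = 0: 0.00398·253 - 0.165 = 0.0431z*, so z* = 0.84/0.0431 = 19.5.

x* ≈ 253, y* ≈ 39.1, z* ≈ 19.5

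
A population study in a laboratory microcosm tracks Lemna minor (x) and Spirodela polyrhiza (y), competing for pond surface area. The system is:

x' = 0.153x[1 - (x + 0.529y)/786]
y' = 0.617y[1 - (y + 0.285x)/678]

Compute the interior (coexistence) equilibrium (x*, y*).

Setting both brackets to zero gives the nullclines x + 0.529y = 786 and 0.285x + y = 678.
Substituting y = 678 - 0.285x into the first: x(1 - 0.529·0.285) = 786 - 0.529·678.
So x* = 427/0.849 = 503, and then y* = 678 - 0.285·503 = 535.

x* ≈ 503, y* ≈ 535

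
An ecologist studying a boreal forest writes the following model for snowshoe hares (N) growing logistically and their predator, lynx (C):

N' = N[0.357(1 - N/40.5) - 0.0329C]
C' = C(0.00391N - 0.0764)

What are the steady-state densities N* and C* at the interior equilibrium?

N* ≈ 19.5, C* ≈ 5.62

From dC/dt = 0 with C > 0: 0.00391N* = 0.0764, so N* = 19.5.
Substitute into dN/dt = 0: 0.357(1 - 19.5/40.5) = 0.0329C*.
The bracket is 0.518, giving C* = 0.185/0.0329 = 5.62.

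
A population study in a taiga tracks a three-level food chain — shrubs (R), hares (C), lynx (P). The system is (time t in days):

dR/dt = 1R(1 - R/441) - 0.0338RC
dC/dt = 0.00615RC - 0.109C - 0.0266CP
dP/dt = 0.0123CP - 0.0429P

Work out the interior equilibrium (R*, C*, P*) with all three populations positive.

From dP/dt = 0: 0.0123C* = 0.0429, so C* = 3.49.
From dR/dt = 0: 1(1 - R*/441) = 0.0338·3.49, giving R* = 441·(1 - 0.118) = 389.
From dC/dt = 0: 0.00615·389 - 0.109 = 0.0266P*, so P* = 2.28/0.0266 = 85.8.

R* ≈ 389, C* ≈ 3.49, P* ≈ 85.8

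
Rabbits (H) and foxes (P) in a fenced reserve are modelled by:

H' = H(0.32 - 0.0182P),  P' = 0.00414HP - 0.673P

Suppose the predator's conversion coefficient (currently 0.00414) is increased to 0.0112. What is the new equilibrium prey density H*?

At the interior fixed point, setting dP/dt = 0 with P > 0 fixes H* = (predator death rate)/(HP coefficient) — independent of the other coefficients.
With the change, H* = 0.673/0.0112 = 60.1; it falls from 163.

H* ≈ 60.1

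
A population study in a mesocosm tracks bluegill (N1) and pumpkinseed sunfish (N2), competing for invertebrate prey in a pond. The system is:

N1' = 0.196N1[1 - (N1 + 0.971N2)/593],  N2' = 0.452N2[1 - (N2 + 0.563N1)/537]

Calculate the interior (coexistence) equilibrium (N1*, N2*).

N1* ≈ 158, N2* ≈ 448

Setting both brackets to zero gives the nullclines N1 + 0.971N2 = 593 and 0.563N1 + N2 = 537.
Substituting N2 = 537 - 0.563N1 into the first: N1(1 - 0.971·0.563) = 593 - 0.971·537.
So N1* = 71.6/0.453 = 158, and then N2* = 537 - 0.563·158 = 448.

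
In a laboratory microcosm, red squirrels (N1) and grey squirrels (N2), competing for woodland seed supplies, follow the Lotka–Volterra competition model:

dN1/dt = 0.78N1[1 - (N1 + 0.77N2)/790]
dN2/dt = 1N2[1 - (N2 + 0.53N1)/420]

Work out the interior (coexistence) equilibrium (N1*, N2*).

Setting both brackets to zero gives the nullclines N1 + 0.77N2 = 790 and 0.53N1 + N2 = 420.
Substituting N2 = 420 - 0.53N1 into the first: N1(1 - 0.77·0.53) = 790 - 0.77·420.
So N1* = 467/0.592 = 788, and then N2* = 420 - 0.53·788 = 2.2.

N1* ≈ 788, N2* ≈ 2.2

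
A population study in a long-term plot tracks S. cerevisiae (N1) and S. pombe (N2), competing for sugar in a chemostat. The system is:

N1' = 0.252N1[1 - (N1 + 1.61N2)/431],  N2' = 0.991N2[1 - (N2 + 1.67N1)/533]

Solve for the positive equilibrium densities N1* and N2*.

Setting both brackets to zero gives the nullclines N1 + 1.61N2 = 431 and 1.67N1 + N2 = 533.
Substituting N2 = 533 - 1.67N1 into the first: N1(1 - 1.61·1.67) = 431 - 1.61·533.
So N1* = -427/-1.69 = 253, and then N2* = 533 - 1.67·253 = 111.

N1* ≈ 253, N2* ≈ 111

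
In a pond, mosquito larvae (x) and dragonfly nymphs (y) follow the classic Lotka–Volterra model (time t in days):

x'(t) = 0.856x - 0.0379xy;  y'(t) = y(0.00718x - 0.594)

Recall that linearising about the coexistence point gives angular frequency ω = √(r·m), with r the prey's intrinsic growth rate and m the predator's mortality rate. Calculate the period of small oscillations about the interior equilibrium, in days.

Here r = 0.856 and m = 0.594, so r·m = 0.508.
ω = √0.508 = 0.713 per day, hence T = 2π/ω ≈ 8.81 days.

T ≈ 8.81 days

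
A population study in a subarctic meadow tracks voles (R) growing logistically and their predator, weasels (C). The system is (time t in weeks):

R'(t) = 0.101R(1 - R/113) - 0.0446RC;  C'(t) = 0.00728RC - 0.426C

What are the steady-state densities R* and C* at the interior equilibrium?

From dC/dt = 0 with C > 0: 0.00728R* = 0.426, so R* = 58.5.
Substitute into dR/dt = 0: 0.101(1 - 58.5/113) = 0.0446C*.
The bracket is 0.482, giving C* = 0.0487/0.0446 = 1.09.

R* ≈ 58.5, C* ≈ 1.09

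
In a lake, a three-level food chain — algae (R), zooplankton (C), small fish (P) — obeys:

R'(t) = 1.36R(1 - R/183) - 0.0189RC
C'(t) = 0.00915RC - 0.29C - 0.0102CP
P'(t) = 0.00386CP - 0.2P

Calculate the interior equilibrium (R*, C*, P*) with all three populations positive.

From dP/dt = 0: 0.00386C* = 0.2, so C* = 51.8.
From dR/dt = 0: 1.36(1 - R*/183) = 0.0189·51.8, giving R* = 183·(1 - 0.72) = 51.2.
From dC/dt = 0: 0.00915·51.2 - 0.29 = 0.0102P*, so P* = 0.179/0.0102 = 17.5.

R* ≈ 51.2, C* ≈ 51.8, P* ≈ 17.5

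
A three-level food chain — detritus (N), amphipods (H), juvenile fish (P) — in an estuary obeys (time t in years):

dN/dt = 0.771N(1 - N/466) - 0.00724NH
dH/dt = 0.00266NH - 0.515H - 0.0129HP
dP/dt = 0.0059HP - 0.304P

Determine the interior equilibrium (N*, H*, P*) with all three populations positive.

From dP/dt = 0: 0.0059H* = 0.304, so H* = 51.5.
From dN/dt = 0: 0.771(1 - N*/466) = 0.00724·51.5, giving N* = 466·(1 - 0.484) = 241.
From dH/dt = 0: 0.00266·241 - 0.515 = 0.0129P*, so P* = 0.125/0.0129 = 9.67.

N* ≈ 241, H* ≈ 51.5, P* ≈ 9.67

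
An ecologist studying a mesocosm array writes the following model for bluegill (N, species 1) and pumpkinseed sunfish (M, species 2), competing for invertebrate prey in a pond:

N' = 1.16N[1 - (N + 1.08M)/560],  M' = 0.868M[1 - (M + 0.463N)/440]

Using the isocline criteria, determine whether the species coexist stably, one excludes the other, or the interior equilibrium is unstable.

Compare the nullcline intercepts: K1/α12 = 560/1.08 = 519 > K2 = 440; K2/α21 = 440/0.463 = 950 > K1 = 560.
Since both inequalities hold, each species can invade when rare, so the interior equilibrium is stable.

stable coexistence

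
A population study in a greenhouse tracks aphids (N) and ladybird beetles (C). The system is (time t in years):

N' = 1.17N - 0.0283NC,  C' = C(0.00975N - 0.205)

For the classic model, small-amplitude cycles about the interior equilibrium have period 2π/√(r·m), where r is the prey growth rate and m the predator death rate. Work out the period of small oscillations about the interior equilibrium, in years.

Here r = 1.17 and m = 0.205, so r·m = 0.24.
ω = √0.24 = 0.49 per year, hence T = 2π/ω ≈ 12.8 years.

T ≈ 12.8 years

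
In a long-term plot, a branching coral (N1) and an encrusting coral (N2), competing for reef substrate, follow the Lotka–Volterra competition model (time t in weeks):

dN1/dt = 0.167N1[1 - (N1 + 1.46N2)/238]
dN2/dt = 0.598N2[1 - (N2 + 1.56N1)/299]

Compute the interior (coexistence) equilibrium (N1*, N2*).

Setting both brackets to zero gives the nullclines N1 + 1.46N2 = 238 and 1.56N1 + N2 = 299.
Substituting N2 = 299 - 1.56N1 into the first: N1(1 - 1.46·1.56) = 238 - 1.46·299.
So N1* = -199/-1.28 = 155, and then N2* = 299 - 1.56·155 = 56.6.

N1* ≈ 155, N2* ≈ 56.6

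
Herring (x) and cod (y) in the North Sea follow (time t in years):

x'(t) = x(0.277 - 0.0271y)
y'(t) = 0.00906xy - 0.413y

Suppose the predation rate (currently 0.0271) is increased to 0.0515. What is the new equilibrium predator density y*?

y* ≈ 5.38

At the interior fixed point, setting dx/dt = 0 with x > 0 fixes y* = (prey growth rate)/(xy coefficient) — independent of the other coefficients.
With the change, y* = 0.277/0.0515 = 5.38; it falls from 10.2.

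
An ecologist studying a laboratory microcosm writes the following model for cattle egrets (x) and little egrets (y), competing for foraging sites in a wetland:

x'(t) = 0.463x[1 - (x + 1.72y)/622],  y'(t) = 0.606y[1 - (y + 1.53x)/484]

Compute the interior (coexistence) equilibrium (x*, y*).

Setting both brackets to zero gives the nullclines x + 1.72y = 622 and 1.53x + y = 484.
Substituting y = 484 - 1.53x into the first: x(1 - 1.72·1.53) = 622 - 1.72·484.
So x* = -210/-1.63 = 129, and then y* = 484 - 1.53·129 = 287.

x* ≈ 129, y* ≈ 287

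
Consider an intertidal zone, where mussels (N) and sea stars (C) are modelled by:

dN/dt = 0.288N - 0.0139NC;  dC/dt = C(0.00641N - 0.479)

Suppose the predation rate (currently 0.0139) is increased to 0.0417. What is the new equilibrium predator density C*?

C* ≈ 6.91

At the interior fixed point, setting dN/dt = 0 with N > 0 fixes C* = (prey growth rate)/(NC coefficient) — independent of the other coefficients.
With the change, C* = 0.288/0.0417 = 6.91; it falls from 20.7.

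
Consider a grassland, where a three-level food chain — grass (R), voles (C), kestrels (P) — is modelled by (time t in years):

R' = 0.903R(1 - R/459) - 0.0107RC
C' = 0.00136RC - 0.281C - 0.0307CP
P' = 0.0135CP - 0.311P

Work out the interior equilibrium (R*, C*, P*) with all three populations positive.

From dP/dt = 0: 0.0135C* = 0.311, so C* = 23.
From dR/dt = 0: 0.903(1 - R*/459) = 0.0107·23, giving R* = 459·(1 - 0.273) = 334.
From dC/dt = 0: 0.00136·334 - 0.281 = 0.0307P*, so P* = 0.173/0.0307 = 5.63.

R* ≈ 334, C* ≈ 23, P* ≈ 5.63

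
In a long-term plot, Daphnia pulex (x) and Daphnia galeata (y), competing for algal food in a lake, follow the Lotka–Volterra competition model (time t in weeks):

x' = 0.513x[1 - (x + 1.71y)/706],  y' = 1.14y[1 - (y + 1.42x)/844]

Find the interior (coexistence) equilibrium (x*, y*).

x* ≈ 516, y* ≈ 111

Setting both brackets to zero gives the nullclines x + 1.71y = 706 and 1.42x + y = 844.
Substituting y = 844 - 1.42x into the first: x(1 - 1.71·1.42) = 706 - 1.71·844.
So x* = -737/-1.43 = 516, and then y* = 844 - 1.42·516 = 111.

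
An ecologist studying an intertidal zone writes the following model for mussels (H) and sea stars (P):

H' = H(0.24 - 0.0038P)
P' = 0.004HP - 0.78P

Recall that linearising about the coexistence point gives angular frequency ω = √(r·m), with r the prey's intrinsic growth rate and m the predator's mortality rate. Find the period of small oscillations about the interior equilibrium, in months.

Here r = 0.24 and m = 0.78, so r·m = 0.187.
ω = √0.187 = 0.433 per month, hence T = 2π/ω ≈ 14.5 months.

T ≈ 14.5 months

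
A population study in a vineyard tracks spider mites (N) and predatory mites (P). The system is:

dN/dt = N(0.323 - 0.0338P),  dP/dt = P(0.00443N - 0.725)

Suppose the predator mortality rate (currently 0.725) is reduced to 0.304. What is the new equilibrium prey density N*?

At the interior fixed point, setting dP/dt = 0 with P > 0 fixes N* = (predator death rate)/(NP coefficient) — independent of the other coefficients.
With the change, N* = 0.304/0.00443 = 68.6; it falls from 164.

N* ≈ 68.6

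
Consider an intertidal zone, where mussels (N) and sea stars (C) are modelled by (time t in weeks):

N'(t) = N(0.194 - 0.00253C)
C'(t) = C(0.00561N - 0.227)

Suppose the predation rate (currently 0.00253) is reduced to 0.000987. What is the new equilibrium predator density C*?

At the interior fixed point, setting dN/dt = 0 with N > 0 fixes C* = (prey growth rate)/(NC coefficient) — independent of the other coefficients.
With the change, C* = 0.194/0.000987 = 197; it rises from 76.7.

C* ≈ 197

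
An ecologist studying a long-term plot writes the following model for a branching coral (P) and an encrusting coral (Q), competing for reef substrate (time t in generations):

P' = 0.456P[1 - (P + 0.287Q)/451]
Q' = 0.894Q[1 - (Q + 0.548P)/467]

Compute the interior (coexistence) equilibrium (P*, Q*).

P* ≈ 376, Q* ≈ 261

Setting both brackets to zero gives the nullclines P + 0.287Q = 451 and 0.548P + Q = 467.
Substituting Q = 467 - 0.548P into the first: P(1 - 0.287·0.548) = 451 - 0.287·467.
So P* = 317/0.843 = 376, and then Q* = 467 - 0.548·376 = 261.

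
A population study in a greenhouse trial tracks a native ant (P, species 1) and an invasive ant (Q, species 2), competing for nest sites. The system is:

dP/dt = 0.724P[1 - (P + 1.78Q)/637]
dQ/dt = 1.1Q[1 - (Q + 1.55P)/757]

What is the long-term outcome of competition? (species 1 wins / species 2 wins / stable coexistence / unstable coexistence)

unstable coexistence (outcome depends on initial conditions)

Compare the nullcline intercepts: K1/α12 = 637/1.78 = 358 < K2 = 757; K2/α21 = 757/1.55 = 488 < K1 = 637.
Since both are reversed, neither can invade when rare; the interior point is a saddle.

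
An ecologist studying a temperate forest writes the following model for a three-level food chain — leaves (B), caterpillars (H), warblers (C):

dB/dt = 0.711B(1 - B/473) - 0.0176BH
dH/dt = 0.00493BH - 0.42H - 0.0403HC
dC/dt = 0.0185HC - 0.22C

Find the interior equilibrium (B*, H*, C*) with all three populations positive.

B* ≈ 334, H* ≈ 11.9, C* ≈ 30.4

From dC/dt = 0: 0.0185H* = 0.22, so H* = 11.9.
From dB/dt = 0: 0.711(1 - B*/473) = 0.0176·11.9, giving B* = 473·(1 - 0.294) = 334.
From dH/dt = 0: 0.00493·334 - 0.42 = 0.0403C*, so C* = 1.23/0.0403 = 30.4.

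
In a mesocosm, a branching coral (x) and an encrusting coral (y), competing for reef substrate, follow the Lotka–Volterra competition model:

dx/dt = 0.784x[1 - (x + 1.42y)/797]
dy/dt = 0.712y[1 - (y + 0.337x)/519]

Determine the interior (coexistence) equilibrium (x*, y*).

x* ≈ 115, y* ≈ 480

Setting both brackets to zero gives the nullclines x + 1.42y = 797 and 0.337x + y = 519.
Substituting y = 519 - 0.337x into the first: x(1 - 1.42·0.337) = 797 - 1.42·519.
So x* = 60/0.521 = 115, and then y* = 519 - 0.337·115 = 480.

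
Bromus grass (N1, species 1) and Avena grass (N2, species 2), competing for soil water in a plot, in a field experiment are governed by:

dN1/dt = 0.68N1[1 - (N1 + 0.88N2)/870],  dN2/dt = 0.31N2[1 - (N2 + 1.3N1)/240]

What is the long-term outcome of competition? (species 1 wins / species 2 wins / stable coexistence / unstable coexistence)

Compare the nullcline intercepts: K1/α12 = 870/0.88 = 989 > K2 = 240; K2/α21 = 240/1.3 = 185 < K1 = 870.
Since the inequalities point opposite ways, species 1 can invade but species 2 cannot.

species 1 excludes species 2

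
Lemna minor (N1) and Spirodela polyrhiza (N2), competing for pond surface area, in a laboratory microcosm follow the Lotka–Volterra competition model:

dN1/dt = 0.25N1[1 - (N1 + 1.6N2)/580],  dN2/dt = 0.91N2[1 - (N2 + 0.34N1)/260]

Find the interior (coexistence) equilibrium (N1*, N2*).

N1* ≈ 360, N2* ≈ 138

Setting both brackets to zero gives the nullclines N1 + 1.6N2 = 580 and 0.34N1 + N2 = 260.
Substituting N2 = 260 - 0.34N1 into the first: N1(1 - 1.6·0.34) = 580 - 1.6·260.
So N1* = 164/0.456 = 360, and then N2* = 260 - 0.34·360 = 138.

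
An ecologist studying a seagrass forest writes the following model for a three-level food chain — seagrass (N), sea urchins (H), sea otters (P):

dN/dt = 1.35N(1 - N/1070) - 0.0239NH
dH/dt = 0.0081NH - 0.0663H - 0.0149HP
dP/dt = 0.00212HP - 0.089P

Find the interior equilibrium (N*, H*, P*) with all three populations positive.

N* ≈ 275, H* ≈ 42, P* ≈ 145

From dP/dt = 0: 0.00212H* = 0.089, so H* = 42.
From dN/dt = 0: 1.35(1 - N*/1070) = 0.0239·42, giving N* = 1070·(1 - 0.743) = 275.
From dH/dt = 0: 0.0081·275 - 0.0663 = 0.0149P*, so P* = 2.16/0.0149 = 145.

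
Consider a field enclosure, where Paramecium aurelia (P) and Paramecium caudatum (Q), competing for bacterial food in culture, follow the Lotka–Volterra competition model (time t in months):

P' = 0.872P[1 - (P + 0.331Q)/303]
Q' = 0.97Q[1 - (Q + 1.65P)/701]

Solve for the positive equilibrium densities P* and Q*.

P* ≈ 156, Q* ≈ 443

Setting both brackets to zero gives the nullclines P + 0.331Q = 303 and 1.65P + Q = 701.
Substituting Q = 701 - 1.65P into the first: P(1 - 0.331·1.65) = 303 - 0.331·701.
So P* = 71/0.454 = 156, and then Q* = 701 - 1.65·156 = 443.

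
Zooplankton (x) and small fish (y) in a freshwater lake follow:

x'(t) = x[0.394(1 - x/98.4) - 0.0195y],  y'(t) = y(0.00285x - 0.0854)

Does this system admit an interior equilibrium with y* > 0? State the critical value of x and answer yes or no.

The predator equation gives dy/dt > 0 only when x > 0.0854/0.00285 = 30.
Without the predator, x → K = 98.4. Since 98.4 > 30, the predator can invade and persist.

Threshold x = 30; K > 30, so yes, the predator persists.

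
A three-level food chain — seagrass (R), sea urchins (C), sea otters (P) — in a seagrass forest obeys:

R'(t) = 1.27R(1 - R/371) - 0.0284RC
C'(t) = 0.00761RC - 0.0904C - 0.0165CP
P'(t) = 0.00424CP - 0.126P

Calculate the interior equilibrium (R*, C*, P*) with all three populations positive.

From dP/dt = 0: 0.00424C* = 0.126, so C* = 29.7.
From dR/dt = 0: 1.27(1 - R*/371) = 0.0284·29.7, giving R* = 371·(1 - 0.665) = 124.
From dC/dt = 0: 0.00761·124 - 0.0904 = 0.0165P*, so P* = 0.857/0.0165 = 51.9.

R* ≈ 124, C* ≈ 29.7, P* ≈ 51.9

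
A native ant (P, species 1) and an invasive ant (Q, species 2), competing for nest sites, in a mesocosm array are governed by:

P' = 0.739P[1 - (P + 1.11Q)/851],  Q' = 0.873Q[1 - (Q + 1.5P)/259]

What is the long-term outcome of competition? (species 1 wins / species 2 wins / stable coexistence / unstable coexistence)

Compare the nullcline intercepts: K1/α12 = 851/1.11 = 767 > K2 = 259; K2/α21 = 259/1.5 = 173 < K1 = 851.
Since the inequalities point opposite ways, species 1 can invade but species 2 cannot.

species 1 excludes species 2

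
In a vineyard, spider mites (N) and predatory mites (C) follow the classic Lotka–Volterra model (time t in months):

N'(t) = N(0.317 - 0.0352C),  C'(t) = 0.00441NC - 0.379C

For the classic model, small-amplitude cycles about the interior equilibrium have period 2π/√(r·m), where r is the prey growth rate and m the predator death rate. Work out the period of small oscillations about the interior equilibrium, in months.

T ≈ 18.1 months

Here r = 0.317 and m = 0.379, so r·m = 0.12.
ω = √0.12 = 0.347 per month, hence T = 2π/ω ≈ 18.1 months.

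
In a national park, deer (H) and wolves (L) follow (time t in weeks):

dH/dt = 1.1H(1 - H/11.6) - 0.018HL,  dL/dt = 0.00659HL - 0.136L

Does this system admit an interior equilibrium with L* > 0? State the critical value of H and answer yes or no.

The predator equation gives dL/dt > 0 only when H > 0.136/0.00659 = 20.6.
Without the predator, H → K = 11.6. Since 11.6 < 20.6, the predator cannot invade.

Threshold H = 20.6; K < 20.6, so no, the predator goes extinct.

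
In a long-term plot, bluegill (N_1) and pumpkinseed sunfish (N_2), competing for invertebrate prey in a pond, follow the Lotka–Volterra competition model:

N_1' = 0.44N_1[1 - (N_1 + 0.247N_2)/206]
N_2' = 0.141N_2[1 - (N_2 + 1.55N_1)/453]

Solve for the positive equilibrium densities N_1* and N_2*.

Setting both brackets to zero gives the nullclines N_1 + 0.247N_2 = 206 and 1.55N_1 + N_2 = 453.
Substituting N_2 = 453 - 1.55N_1 into the first: N_1(1 - 0.247·1.55) = 206 - 0.247·453.
So N_1* = 94.1/0.617 = 152, and then N_2* = 453 - 1.55·152 = 217.

N_1* ≈ 152, N_2* ≈ 217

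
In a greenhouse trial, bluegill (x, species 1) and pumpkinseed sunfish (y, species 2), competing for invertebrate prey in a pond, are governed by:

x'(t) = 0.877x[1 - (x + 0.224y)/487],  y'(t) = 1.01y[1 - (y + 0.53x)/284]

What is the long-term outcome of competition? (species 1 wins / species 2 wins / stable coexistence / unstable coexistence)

Compare the nullcline intercepts: K1/α12 = 487/0.224 = 2170 > K2 = 284; K2/α21 = 284/0.53 = 536 > K1 = 487.
Since both inequalities hold, each species can invade when rare, so the interior equilibrium is stable.

stable coexistence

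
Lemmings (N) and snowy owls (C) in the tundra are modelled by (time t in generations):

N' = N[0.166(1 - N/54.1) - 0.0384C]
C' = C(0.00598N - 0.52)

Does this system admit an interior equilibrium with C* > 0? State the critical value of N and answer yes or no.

Threshold N = 87; K < 87, so no, the predator goes extinct.

The predator equation gives dC/dt > 0 only when N > 0.52/0.00598 = 87.
Without the predator, N → K = 54.1. Since 54.1 < 87, the predator cannot invade.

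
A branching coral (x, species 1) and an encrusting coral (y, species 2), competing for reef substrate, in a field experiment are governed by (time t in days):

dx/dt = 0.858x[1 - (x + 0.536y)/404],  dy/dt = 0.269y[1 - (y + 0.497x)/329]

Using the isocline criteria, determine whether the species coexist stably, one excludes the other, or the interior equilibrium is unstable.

Compare the nullcline intercepts: K1/α12 = 404/0.536 = 754 > K2 = 329; K2/α21 = 329/0.497 = 662 > K1 = 404.
Since both inequalities hold, each species can invade when rare, so the interior equilibrium is stable.

stable coexistence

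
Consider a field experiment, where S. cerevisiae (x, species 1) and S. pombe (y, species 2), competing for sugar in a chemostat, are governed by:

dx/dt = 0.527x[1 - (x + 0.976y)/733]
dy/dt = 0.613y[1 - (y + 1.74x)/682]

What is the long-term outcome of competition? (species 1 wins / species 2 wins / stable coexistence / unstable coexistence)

Compare the nullcline intercepts: K1/α12 = 733/0.976 = 751 > K2 = 682; K2/α21 = 682/1.74 = 392 < K1 = 733.
Since the inequalities point opposite ways, species 1 can invade but species 2 cannot.

species 1 excludes species 2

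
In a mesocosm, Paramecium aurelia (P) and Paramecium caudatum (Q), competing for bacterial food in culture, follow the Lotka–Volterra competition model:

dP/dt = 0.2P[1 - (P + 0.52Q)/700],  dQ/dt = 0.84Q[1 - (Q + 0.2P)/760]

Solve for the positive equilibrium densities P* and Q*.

P* ≈ 340, Q* ≈ 692

Setting both brackets to zero gives the nullclines P + 0.52Q = 700 and 0.2P + Q = 760.
Substituting Q = 760 - 0.2P into the first: P(1 - 0.52·0.2) = 700 - 0.52·760.
So P* = 305/0.896 = 340, and then Q* = 760 - 0.2·340 = 692.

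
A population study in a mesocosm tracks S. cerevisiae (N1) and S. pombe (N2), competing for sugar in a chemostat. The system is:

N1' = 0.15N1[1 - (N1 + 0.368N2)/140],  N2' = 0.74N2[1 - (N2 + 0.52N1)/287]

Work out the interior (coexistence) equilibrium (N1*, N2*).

Setting both brackets to zero gives the nullclines N1 + 0.368N2 = 140 and 0.52N1 + N2 = 287.
Substituting N2 = 287 - 0.52N1 into the first: N1(1 - 0.368·0.52) = 140 - 0.368·287.
So N1* = 34.4/0.809 = 42.5, and then N2* = 287 - 0.52·42.5 = 265.

N1* ≈ 42.5, N2* ≈ 265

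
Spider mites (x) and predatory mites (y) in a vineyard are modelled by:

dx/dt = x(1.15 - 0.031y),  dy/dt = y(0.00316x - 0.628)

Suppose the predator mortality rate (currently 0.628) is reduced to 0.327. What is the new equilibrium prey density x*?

x* ≈ 103

At the interior fixed point, setting dy/dt = 0 with y > 0 fixes x* = (predator death rate)/(xy coefficient) — independent of the other coefficients.
With the change, x* = 0.327/0.00316 = 103; it falls from 199.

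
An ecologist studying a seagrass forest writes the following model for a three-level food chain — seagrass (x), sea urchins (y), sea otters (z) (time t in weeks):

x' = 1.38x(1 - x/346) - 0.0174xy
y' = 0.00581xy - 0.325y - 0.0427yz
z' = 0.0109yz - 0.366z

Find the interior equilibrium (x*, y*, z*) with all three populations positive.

From dz/dt = 0: 0.0109y* = 0.366, so y* = 33.6.
From dx/dt = 0: 1.38(1 - x*/346) = 0.0174·33.6, giving x* = 346·(1 - 0.423) = 200.
From dy/dt = 0: 0.00581·200 - 0.325 = 0.0427z*, so z* = 0.834/0.0427 = 19.5.

x* ≈ 200, y* ≈ 33.6, z* ≈ 19.5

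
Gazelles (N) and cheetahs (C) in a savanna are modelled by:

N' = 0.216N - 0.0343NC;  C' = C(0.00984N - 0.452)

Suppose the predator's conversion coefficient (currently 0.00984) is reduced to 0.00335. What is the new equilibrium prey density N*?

N* ≈ 135

At the interior fixed point, setting dC/dt = 0 with C > 0 fixes N* = (predator death rate)/(NC coefficient) — independent of the other coefficients.
With the change, N* = 0.452/0.00335 = 135; it rises from 45.9.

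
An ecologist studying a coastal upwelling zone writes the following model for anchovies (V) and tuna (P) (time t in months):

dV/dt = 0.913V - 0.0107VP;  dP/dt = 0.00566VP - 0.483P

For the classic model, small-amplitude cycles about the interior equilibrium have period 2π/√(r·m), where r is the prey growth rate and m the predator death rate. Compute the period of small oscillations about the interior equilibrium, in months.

T ≈ 9.46 months

Here r = 0.913 and m = 0.483, so r·m = 0.441.
ω = √0.441 = 0.664 per month, hence T = 2π/ω ≈ 9.46 months.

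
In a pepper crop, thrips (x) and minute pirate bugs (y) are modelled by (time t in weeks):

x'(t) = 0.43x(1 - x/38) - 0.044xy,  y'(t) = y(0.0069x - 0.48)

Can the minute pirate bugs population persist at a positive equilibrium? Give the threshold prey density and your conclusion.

Threshold x = 69.6; K < 69.6, so no, the predator goes extinct.

The predator equation gives dy/dt > 0 only when x > 0.48/0.0069 = 69.6.
Without the predator, x → K = 38. Since 38 < 69.6, the predator cannot invade.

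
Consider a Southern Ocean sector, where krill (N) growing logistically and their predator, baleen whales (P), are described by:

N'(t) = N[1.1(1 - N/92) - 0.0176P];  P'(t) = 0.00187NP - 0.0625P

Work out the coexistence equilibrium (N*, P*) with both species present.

From dP/dt = 0 with P > 0: 0.00187N* = 0.0625, so N* = 33.4.
Substitute into dN/dt = 0: 1.1(1 - 33.4/92) = 0.0176P*.
The bracket is 0.637, giving P* = 0.7/0.0176 = 39.8.

N* ≈ 33.4, P* ≈ 39.8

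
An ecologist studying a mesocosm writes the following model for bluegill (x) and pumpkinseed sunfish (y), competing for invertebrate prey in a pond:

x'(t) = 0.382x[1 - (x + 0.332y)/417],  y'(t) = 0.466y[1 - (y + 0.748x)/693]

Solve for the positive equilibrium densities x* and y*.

x* ≈ 249, y* ≈ 507

Setting both brackets to zero gives the nullclines x + 0.332y = 417 and 0.748x + y = 693.
Substituting y = 693 - 0.748x into the first: x(1 - 0.332·0.748) = 417 - 0.332·693.
So x* = 187/0.752 = 249, and then y* = 693 - 0.748·249 = 507.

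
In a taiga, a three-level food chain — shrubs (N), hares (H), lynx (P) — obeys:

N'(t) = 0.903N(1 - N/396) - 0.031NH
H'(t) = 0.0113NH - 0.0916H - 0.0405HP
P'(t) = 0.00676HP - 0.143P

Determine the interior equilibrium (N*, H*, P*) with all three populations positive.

N* ≈ 108, H* ≈ 21.2, P* ≈ 28

From dP/dt = 0: 0.00676H* = 0.143, so H* = 21.2.
From dN/dt = 0: 0.903(1 - N*/396) = 0.031·21.2, giving N* = 396·(1 - 0.726) = 108.
From dH/dt = 0: 0.0113·108 - 0.0916 = 0.0405P*, so P* = 1.13/0.0405 = 28.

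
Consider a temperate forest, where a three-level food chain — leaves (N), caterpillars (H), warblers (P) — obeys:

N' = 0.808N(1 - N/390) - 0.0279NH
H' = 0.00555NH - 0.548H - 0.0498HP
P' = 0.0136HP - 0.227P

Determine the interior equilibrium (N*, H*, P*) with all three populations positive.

From dP/dt = 0: 0.0136H* = 0.227, so H* = 16.7.
From dN/dt = 0: 0.808(1 - N*/390) = 0.0279·16.7, giving N* = 390·(1 - 0.576) = 165.
From dH/dt = 0: 0.00555·165 - 0.548 = 0.0498P*, so P* = 0.369/0.0498 = 7.41.

N* ≈ 165, H* ≈ 16.7, P* ≈ 7.41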